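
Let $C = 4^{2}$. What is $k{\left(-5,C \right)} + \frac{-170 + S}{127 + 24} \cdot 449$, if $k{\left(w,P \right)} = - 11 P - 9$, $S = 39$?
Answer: $- \frac{86754}{151} \approx -574.53$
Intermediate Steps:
$C = 16$
$k{\left(w,P \right)} = -9 - 11 P$
$k{\left(-5,C \right)} + \frac{-170 + S}{127 + 24} \cdot 449 = \left(-9 - 176\right) + \frac{-170 + 39}{127 + 24} \cdot 449 = \left(-9 - 176\right) + - \frac{131}{151} \cdot 449 = -185 + \left(-131\right) \frac{1}{151} \cdot 449 = -185 - \frac{58819}{151} = - \frac{86754}{151}$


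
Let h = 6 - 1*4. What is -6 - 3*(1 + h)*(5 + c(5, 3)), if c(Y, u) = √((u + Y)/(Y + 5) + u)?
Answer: -51 - 9*√95/5 ≈ -68.544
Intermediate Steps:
c(Y, u) = √(u + (Y + u)/(5 + Y)) (c(Y, u) = √((Y + u)/(5 + Y) + u) = √(u + (Y + u)/(5 + Y)))
h = 2 (h = 6 - 4 = 2)
-6 - 3*(1 + h)*(5 + c(5, 3)) = -6 - 3*(1 + 2)*(5 + √((5 + 3 + 3*(5 + 5))/(5 + 5))) = -6 - 9*(5 + √((5 + 3 + 3*10)/10)) = -6 - 9*(5 + √((5 + 3 + 30)/10)) = -6 - 9*(5 + √((⅒)*38)) = -6 - 9*(5 + √(19/5)) = -6 - 9*(5 + √95/5) = -6 - 3*(15 + 3*√95/5) = -6 + (-45 - 9*√95/5) = -51 - 9*√95/5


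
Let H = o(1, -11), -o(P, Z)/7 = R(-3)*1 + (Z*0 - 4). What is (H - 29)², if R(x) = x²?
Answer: 4096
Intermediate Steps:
o(P, Z) = -35 (o(P, Z) = -7*((-3)²*1 + (Z*0 - 4)) = -7*(9*1 + (0 - 4)) = -7*(9 - 4) = -7*5 = -35)
H = -35
(H - 29)² = (-35 - 29)² = (-64)² = 4096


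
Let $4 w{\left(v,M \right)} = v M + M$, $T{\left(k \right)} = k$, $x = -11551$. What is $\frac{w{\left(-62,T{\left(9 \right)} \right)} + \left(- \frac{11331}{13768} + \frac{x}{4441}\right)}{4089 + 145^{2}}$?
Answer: $- \frac{8601326317}{1535562580432} \approx -0.0056014$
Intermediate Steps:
$w{\left(v,M \right)} = \frac{M}{4} + \frac{M v}{4}$ ($w{\left(v,M \right)} = \frac{v M + M}{4} = \frac{M v + M}{4} = \frac{M + M v}{4} = \frac{M}{4} + \frac{M v}{4}$)
$\frac{w{\left(-62,T{\left(9 \right)} \right)} + \left(- \frac{11331}{13768} + \frac{x}{4441}\right)}{4089 + 145^{2}} = \frac{\frac{1}{4} \cdot 9 \left(1 - 62\right) - \left(\frac{11331}{13768} + \frac{11551}{4441}\right)}{4089 + 145^{2}} = \frac{\frac{1}{4} \cdot 9 \left(-61\right) - \frac{209355139}{61143688}}{4089 + 21025} = \frac{- \frac{549}{4} - \frac{209355139}{61143688}}{25114} = \left(- \frac{549}{4} - \frac{209355139}{61143688}\right) \frac{1}{25114} = \left(- \frac{8601326317}{61143688}\right) \frac{1}{25114} = - \frac{8601326317}{1535562580432}$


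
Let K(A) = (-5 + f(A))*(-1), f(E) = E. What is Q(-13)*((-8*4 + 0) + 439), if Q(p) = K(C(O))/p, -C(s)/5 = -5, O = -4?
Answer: 8140/13 ≈ 626.15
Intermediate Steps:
C(s) = 25 (C(s) = -5*(-5) = 25)
K(A) = 5 - A (K(A) = (-5 + A)*(-1) = 5 - A)
Q(p) = -20/p (Q(p) = (5 - 1*25)/p = (5 - 25)/p = -20/p)
Q(-13)*((-8*4 + 0) + 439) = (-20/(-13))*((-8*4 + 0) + 439) = (-20*(-1/13))*((-32 + 0) + 439) = 20*(-32 + 439)/13 = (20/13)*407 = 8140/13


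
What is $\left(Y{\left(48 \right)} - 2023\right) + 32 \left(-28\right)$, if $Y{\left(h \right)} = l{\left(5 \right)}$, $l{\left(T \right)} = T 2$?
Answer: $-2909$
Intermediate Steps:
$l{\left(T \right)} = 2 T$
$Y{\left(h \right)} = 10$ ($Y{\left(h \right)} = 2 \cdot 5 = 10$)
$\left(Y{\left(48 \right)} - 2023\right) + 32 \left(-28\right) = \left(10 - 2023\right) + 32 \left(-28\right) = -2013 - 896 = -2909$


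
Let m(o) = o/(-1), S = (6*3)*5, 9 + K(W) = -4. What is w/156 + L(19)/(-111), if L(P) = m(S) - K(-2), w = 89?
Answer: 7297/5772 ≈ 1.2642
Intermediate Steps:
K(W) = -13 (K(W) = -9 - 4 = -13)
S = 90 (S = 18*5 = 90)
m(o) = -o (m(o) = o*(-1) = -o)
L(P) = -77 (L(P) = -1*90 - 1*(-13) = -90 + 13 = -77)
w/156 + L(19)/(-111) = 89/156 - 77/(-111) = 89*(1/156) - 77*(-1/111) = 89/156 + 77/111 = 7297/5772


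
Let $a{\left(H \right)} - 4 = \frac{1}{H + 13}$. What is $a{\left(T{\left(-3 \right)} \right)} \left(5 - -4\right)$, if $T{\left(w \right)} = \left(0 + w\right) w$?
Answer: $\frac{801}{22} \approx 36.409$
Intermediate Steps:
$T{\left(w \right)} = w^{2}$ ($T{\left(w \right)} = w w = w^{2}$)
$a{\left(H \right)} = 4 + \frac{1}{13 + H}$ ($a{\left(H \right)} = 4 + \frac{1}{H + 13} = 4 + \frac{1}{13 + H}$)
$a{\left(T{\left(-3 \right)} \right)} \left(5 - -4\right) = \frac{53 + 4 \left(-3\right)^{2}}{13 + \left(-3\right)^{2}} \left(5 - -4\right) = \frac{53 + 4 \cdot 9}{13 + 9} \left(5 + 4\right) = \frac{53 + 36}{22} \cdot 9 = \frac{1}{22} \cdot 89 \cdot 9 = \frac{89}{22} \cdot 9 = \frac{801}{22}$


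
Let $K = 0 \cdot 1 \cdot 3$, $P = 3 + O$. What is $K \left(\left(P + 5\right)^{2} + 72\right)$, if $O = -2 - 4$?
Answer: $0$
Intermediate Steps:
$O = -6$
$P = -3$ ($P = 3 - 6 = -3$)
$K = 0$ ($K = 0 \cdot 3 = 0$)
$K \left(\left(P + 5\right)^{2} + 72\right) = 0 \left(\left(-3 + 5\right)^{2} + 72\right) = 0 \left(2^{2} + 72\right) = 0 \left(4 + 72\right) = 0 \cdot 76 = 0$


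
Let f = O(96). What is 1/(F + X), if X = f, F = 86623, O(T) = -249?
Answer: 1/86374 ≈ 1.1578e-5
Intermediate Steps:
f = -249
X = -249
1/(F + X) = 1/(86623 - 249) = 1/86374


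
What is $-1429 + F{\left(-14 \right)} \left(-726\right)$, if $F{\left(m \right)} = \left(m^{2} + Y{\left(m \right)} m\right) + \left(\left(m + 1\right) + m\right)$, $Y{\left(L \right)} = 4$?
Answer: $-83467$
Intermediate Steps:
$F{\left(m \right)} = 1 + m^{2} + 6 m$ ($F{\left(m \right)} = \left(m^{2} + 4 m\right) + \left(\left(m + 1\right) + m\right) = \left(m^{2} + 4 m\right) + \left(\left(1 + m\right) + m\right) = \left(m^{2} + 4 m\right) + \left(1 + 2 m\right) = 1 + m^{2} + 6 m$)
$-1429 + F{\left(-14 \right)} \left(-726\right) = -1429 + \left(1 + \left(-14\right)^{2} + 6 \left(-14\right)\right) \left(-726\right) = -1429 + \left(1 + 196 - 84\right) \left(-726\right) = -1429 + 113 \left(-726\right) = -1429 - 82038 = -83467$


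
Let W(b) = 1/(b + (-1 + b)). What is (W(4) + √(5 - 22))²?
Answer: -832/49 + 2*I*√17/7 ≈ -16.98 + 1.178*I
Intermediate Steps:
W(b) = 1/(-1 + 2*b)
(W(4) + √(5 - 22))² = (1/(-1 + 2*4) + √(5 - 22))² = (1/(-1 + 8) + √(-17))² = (1/7 + I*√17)² = (⅐ + I*√17)²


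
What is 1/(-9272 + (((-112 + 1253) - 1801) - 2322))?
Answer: -1/12254 ≈ -8.1606e-5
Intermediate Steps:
1/(-9272 + (((-112 + 1253) - 1801) - 2322)) = 1/(-9272 + ((1141 - 1801) - 2322)) = 1/(-9272 + (-660 - 2322)) = 1/(-9272 - 2982) = 1/(-12254) = -1/12254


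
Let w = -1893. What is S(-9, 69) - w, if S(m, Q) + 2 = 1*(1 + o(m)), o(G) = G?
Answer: 1883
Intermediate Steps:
S(m, Q) = -1 + m (S(m, Q) = -2 + 1*(1 + m) = -2 + (1 + m) = -1 + m)
S(-9, 69) - w = (-1 - 9) - 1*(-1893) = -10 + 1893 = 1883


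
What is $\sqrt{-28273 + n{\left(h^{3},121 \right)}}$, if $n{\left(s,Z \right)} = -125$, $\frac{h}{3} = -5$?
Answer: $i \sqrt{28398} \approx 168.52 i$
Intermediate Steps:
$h = -15$ ($h = 3 \left(-5\right) = -15$)
$\sqrt{-28273 + n{\left(h^{3},121 \right)}} = \sqrt{-28273 - 125} = \sqrt{-28398} = i \sqrt{28398}$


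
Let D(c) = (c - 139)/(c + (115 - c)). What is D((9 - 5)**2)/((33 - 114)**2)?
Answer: -41/251505 ≈ -0.00016302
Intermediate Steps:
D(c) = -139/115 + c/115 (D(c) = (-139 + c)/115 = (-139 + c)*(1/115) = -139/115 + c/115)
D((9 - 5)**2)/((33 - 114)**2) = (-139/115 + (9 - 5)**2/115)/((33 - 114)**2) = (-139/115 + (1/115)*4**2)/((-81)**2) = (-139/115 + (1/115)*16)/6561 = (-139/115 + 16/115)*(1/6561) = -123/115*1/6561 = -41/251505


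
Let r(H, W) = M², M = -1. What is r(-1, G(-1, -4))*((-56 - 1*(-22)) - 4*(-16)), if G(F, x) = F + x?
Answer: 30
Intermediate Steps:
r(H, W) = 1 (r(H, W) = (-1)² = 1)
r(-1, G(-1, -4))*((-56 - 1*(-22)) - 4*(-16)) = 1*((-56 - 1*(-22)) - 4*(-16)) = 1*((-56 + 22) + 64) = 1*(-34 + 64) = 1*30 = 30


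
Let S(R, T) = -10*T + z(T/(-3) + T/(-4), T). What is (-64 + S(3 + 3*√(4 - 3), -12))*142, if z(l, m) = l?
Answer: 8946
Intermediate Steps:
S(R, T) = -127*T/12 (S(R, T) = -10*T + (T/(-3) + T/(-4)) = -10*T + (T*(-⅓) + T*(-¼)) = -10*T + (-T/3 - T/4) = -10*T - 7*T/12 = -127*T/12)
(-64 + S(3 + 3*√(4 - 3), -12))*142 = (-64 - 127/12*(-12))*142 = (-64 + 127)*142 = 63*142 = 8946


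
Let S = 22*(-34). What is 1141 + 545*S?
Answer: -406519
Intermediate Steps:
S = -748
1141 + 545*S = 1141 + 545*(-748) = 1141 - 407660 = -406519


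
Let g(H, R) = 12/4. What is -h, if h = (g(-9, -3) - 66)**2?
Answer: -3969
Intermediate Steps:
g(H, R) = 3 (g(H, R) = 12*(1/4) = 3)
h = 3969 (h = (3 - 66)**2 = (-63)**2 = 3969)
-h = -1*3969 = -3969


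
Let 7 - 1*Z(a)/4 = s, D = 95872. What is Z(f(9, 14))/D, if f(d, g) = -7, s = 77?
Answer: -5/1712 ≈ -0.0029206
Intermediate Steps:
Z(a) = -280 (Z(a) = 28 - 4*77 = 28 - 308 = -280)
Z(f(9, 14))/D = -280/95872 = -280*1/95872 = -5/1712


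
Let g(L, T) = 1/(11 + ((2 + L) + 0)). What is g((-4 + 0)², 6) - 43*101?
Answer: -125946/29 ≈ -4343.0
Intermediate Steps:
g(L, T) = 1/(13 + L) (g(L, T) = 1/(11 + (2 + L)) = 1/(13 + L))
g((-4 + 0)², 6) - 43*101 = 1/(13 + (-4 + 0)²) - 43*101 = 1/(13 + (-4)²) - 4343 = 1/(13 + 16) - 4343 = 1/29 - 4343 = -125946/29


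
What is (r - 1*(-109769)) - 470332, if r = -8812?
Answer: -369375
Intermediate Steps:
(r - 1*(-109769)) - 470332 = (-8812 - 1*(-109769)) - 470332 = (-8812 + 109769) - 470332 = 100957 - 470332 = -369375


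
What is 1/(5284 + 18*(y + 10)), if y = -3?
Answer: 1/5410 ≈ 0.00018484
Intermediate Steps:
1/(5284 + 18*(y + 10)) = 1/(5284 + 18*(-3 + 10)) = 1/(5284 + 18*7) = 1/(5284 + 126) = 1/5410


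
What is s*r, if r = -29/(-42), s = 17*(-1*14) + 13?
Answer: -2175/14 ≈ -155.36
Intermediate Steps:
s = -225 (s = 17*(-14) + 13 = -238 + 13 = -225)
r = 29/42 (r = -29*(-1/42) = 29/42 ≈ 0.69048)
s*r = -225*29/42 = -2175/14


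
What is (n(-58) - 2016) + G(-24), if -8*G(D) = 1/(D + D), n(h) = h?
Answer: -796415/384 ≈ -2074.0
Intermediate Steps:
G(D) = -1/(16*D) (G(D) = -1/(8*(D + D)) = -1/(2*D)/8 = -1/(16*D))
(n(-58) - 2016) + G(-24) = (-58 - 2016) - 1/16/(-24) = -2074 - 1/16*(-1/24) = -2074 + 1/384 = -796415/384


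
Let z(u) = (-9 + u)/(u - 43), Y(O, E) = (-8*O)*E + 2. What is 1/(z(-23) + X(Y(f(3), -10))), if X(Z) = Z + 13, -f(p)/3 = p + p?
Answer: -33/47009 ≈ -0.00070199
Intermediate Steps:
f(p) = -6*p (f(p) = -3*(p + p) = -6*p)
Y(O, E) = 2 - 8*E*O (Y(O, E) = -8*E*O + 2 = 2 - 8*E*O)
X(Z) = 13 + Z
z(u) = (-9 + u)/(-43 + u)
1/(z(-23) + X(Y(f(3), -10))) = 1/((-9 - 23)/(-43 - 23) + (13 + (2 - 8*(-10)*(-6*3)))) = 1/(-32/(-66) + (13 + (2 - 8*(-10)*(-18)))) = 1/(-1/66*(-32) + (13 + (2 - 1440))) = 1/(16/33 + (13 - 1438)) = 1/(16/33 - 1425) = 1/(-47009/33) = -33/47009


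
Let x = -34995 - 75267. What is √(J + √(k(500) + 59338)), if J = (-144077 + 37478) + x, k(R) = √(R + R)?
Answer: √(-216861 + √2*√(29669 + 5*√10)) ≈ 465.42*I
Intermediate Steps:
x = -110262
k(R) = √2*√R (k(R) = √(2*R) = √2*√R)
J = -216861 (J = (-144077 + 37478) - 110262 = -106599 - 110262 = -216861)
√(J + √(k(500) + 59338)) = √(-216861 + √(√2*√500 + 59338)) = √(-216861 + √(√2*(10*√5) + 59338)) = √(-216861 + √(10*√10 + 59338)) = √(-216861 + √(59338 + 10*√10))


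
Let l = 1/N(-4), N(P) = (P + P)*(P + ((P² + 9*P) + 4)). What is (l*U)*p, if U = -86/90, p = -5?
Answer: 43/1440 ≈ 0.029861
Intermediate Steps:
N(P) = 2*P*(4 + P² + 10*P) (N(P) = (2*P)*(P + (4 + P² + 9*P)) = (2*P)*(4 + P² + 10*P) = 2*P*(4 + P² + 10*P))
U = -43/45 (U = -86*1/90 = -43/45 ≈ -0.95556)
l = 1/160 (l = 1/(2*(-4)*(4 + (-4)² + 10*(-4))) = 1/(2*(-4)*(4 + 16 - 40)) = 1/(2*(-4)*(-20)) = 1/160 ≈ 0.0062500)
(l*U)*p = ((1/160)*(-43/45))*(-5) = -43/7200*(-5) = 43/1440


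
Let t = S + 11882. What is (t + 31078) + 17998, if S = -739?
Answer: 60219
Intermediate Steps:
t = 11143 (t = -739 + 11882 = 11143)
(t + 31078) + 17998 = (11143 + 31078) + 17998 = 42221 + 17998 = 60219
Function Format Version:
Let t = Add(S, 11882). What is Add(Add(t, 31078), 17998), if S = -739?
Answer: 60219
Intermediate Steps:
t = 11143 (t = Add(-739, 11882) = 11143)
Add(Add(t, 31078), 17998) = Add(Add(11143, 31078), 17998) = Add(42221, 17998) = 60219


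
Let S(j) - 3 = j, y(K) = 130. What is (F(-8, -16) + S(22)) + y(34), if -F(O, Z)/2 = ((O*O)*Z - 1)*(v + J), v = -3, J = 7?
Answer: 8355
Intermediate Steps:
S(j) = 3 + j
F(O, Z) = 8 - 8*Z*O² (F(O, Z) = -2*((O*O)*Z - 1)*(-3 + 7) = -2*(O²*Z - 1)*4 = -2*(Z*O² - 1)*4 = -2*(-1 + Z*O²)*4 = -2*(-4 + 4*Z*O²) = 8 - 8*Z*O²)
(F(-8, -16) + S(22)) + y(34) = ((8 - 8*(-16)*(-8)²) + (3 + 22)) + 130 = ((8 - 8*(-16)*64) + 25) + 130 = ((8 + 8192) + 25) + 130 = (8200 + 25) + 130 = 8225 + 130 = 8355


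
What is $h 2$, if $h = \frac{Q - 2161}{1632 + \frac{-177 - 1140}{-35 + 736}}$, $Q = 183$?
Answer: $- \frac{2773156}{1142715} \approx -2.4268$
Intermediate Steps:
$h = - \frac{1386578}{1142715}$ ($h = \frac{183 - 2161}{1632 + \frac{-177 - 1140}{-35 + 736}} = - \frac{1978}{1632 - \frac{1317}{701}} = - \frac{1978}{\frac{1142715}{701}} = \left(-1978\right) \frac{701}{1142715} = - \frac{1386578}{1142715} \approx -1.2134$)
$h 2 = \left(- \frac{1386578}{1142715}\right) 2 = - \frac{2773156}{1142715}$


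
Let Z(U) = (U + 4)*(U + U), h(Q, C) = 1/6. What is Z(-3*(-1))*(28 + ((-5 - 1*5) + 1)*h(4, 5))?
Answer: 1113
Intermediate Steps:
h(Q, C) = ⅙
Z(U) = 2*U*(4 + U) (Z(U) = (4 + U)*(2*U) = 2*U*(4 + U))
Z(-3*(-1))*(28 + ((-5 - 1*5) + 1)*h(4, 5)) = (2*(-3*(-1))*(4 - 3*(-1)))*(28 + ((-5 - 1*5) + 1)*(⅙)) = (2*3*(4 + 3))*(28 + ((-5 - 5) + 1)*(⅙)) = (2*3*7)*(28 + (-10 + 1)*(⅙)) = 42*(28 - 9*⅙) = 42*(28 - 3/2) = 42*(53/2) = 1113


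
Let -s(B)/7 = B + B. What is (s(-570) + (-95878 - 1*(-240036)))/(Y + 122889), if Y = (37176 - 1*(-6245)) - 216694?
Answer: -76069/25192 ≈ -3.0196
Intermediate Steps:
Y = -173273 (Y = (37176 + 6245) - 216694 = 43421 - 216694 = -173273)
s(B) = -14*B (s(B) = -7*(B + B) = -14*B)
(s(-570) + (-95878 - 1*(-240036)))/(Y + 122889) = (-14*(-570) + (-95878 - 1*(-240036)))/(-173273 + 122889) = (7980 + (-95878 + 240036))/(-50384) = (7980 + 144158)*(-1/50384) = 152138*(-1/50384) = -76069/25192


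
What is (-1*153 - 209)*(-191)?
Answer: 69142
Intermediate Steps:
(-1*153 - 209)*(-191) = (-153 - 209)*(-191) = -362*(-191) = 69142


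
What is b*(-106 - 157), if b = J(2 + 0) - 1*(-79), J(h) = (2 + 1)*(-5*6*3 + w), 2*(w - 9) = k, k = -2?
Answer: 43921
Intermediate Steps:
w = 8 (w = 9 + (½)*(-2) = 9 - 1 = 8)
J(h) = -246 (J(h) = (2 + 1)*(-5*6*3 + 8) = 3*(-30*3 + 8) = 3*(-90 + 8) = 3*(-82) = -246)
b = -167 (b = -246 - 1*(-79) = -246 + 79 = -167)
b*(-106 - 157) = -167*(-106 - 157) = -167*(-263) = 43921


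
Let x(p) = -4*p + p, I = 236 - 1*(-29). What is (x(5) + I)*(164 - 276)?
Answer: -28000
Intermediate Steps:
I = 265 (I = 236 + 29 = 265)
x(p) = -3*p
(x(5) + I)*(164 - 276) = (-3*5 + 265)*(164 - 276) = (-15 + 265)*(-112) = 250*(-112) = -28000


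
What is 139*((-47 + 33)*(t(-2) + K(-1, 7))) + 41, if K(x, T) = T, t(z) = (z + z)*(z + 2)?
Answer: -13581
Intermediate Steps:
t(z) = 2*z*(2 + z) (t(z) = (2*z)*(2 + z) = 2*z*(2 + z))
139*((-47 + 33)*(t(-2) + K(-1, 7))) + 41 = 139*((-47 + 33)*(2*(-2)*(2 - 2) + 7)) + 41 = 139*(-14*(2*(-2)*0 + 7)) + 41 = 139*(-14*(0 + 7)) + 41 = 139*(-14*7) + 41 = 139*(-98) + 41 = -13622 + 41 = -13581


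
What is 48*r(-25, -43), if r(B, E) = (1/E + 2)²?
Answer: 346800/1849 ≈ 187.56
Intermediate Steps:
r(B, E) = (2 + 1/E)²
48*r(-25, -43) = 48*((1 + 2*(-43))²/(-43)²) = 48*((1 - 86)²/1849) = 48*((1/1849)*(-85)²) = 48*((1/1849)*7225) = 48*(7225/1849) = 346800/1849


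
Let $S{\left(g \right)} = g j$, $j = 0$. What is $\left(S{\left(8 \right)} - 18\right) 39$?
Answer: $-702$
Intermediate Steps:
$S{\left(g \right)} = 0$ ($S{\left(g \right)} = g 0 = 0$)
$\left(S{\left(8 \right)} - 18\right) 39 = \left(0 - 18\right) 39 = \left(-18\right) 39 = -702$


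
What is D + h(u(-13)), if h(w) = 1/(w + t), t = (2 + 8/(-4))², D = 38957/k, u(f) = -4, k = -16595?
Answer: -172423/66380 ≈ -2.5975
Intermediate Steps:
D = -38957/16595 (D = 38957/(-16595) = 38957*(-1/16595) = -38957/16595 ≈ -2.3475)
t = 0 (t = (2 + 8*(-¼))² = (2 - 2)² = 0² = 0)
h(w) = 1/w (h(w) = 1/(w + 0) = 1/w)
D + h(u(-13)) = -38957/16595 + 1/(-4) = -38957/16595 - ¼ = -172423/66380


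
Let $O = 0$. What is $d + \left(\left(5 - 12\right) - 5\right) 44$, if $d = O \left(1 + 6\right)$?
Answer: $-528$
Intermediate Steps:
$d = 0$ ($d = 0 \left(1 + 6\right) = 0 \cdot 7 = 0$)
$d + \left(\left(5 - 12\right) - 5\right) 44 = 0 + \left(\left(5 - 12\right) - 5\right) 44 = 0 + \left(-7 - 5\right) 44 = 0 - 528 = -528$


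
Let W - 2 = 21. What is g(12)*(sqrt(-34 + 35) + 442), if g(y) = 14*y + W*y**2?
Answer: 1541640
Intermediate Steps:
W = 23 (W = 2 + 21 = 23)
g(y) = 14*y + 23*y**2
g(12)*(sqrt(-34 + 35) + 442) = (12*(14 + 23*12))*(sqrt(-34 + 35) + 442) = (12*(14 + 276))*(sqrt(1) + 442) = (12*290)*(1 + 442) = 3480*443 = 1541640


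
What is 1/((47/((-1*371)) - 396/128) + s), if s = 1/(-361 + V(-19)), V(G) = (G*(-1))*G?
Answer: -4285792/13808049 ≈ -0.31038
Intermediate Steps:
V(G) = -G² (V(G) = (-G)*G = -G²)
s = -1/722 (s = 1/(-361 - 1*(-19)²) = 1/(-361 - 1*361) = 1/(-361 - 361) = 1/(-722) = -1/722 ≈ -0.0013850)
1/((47/((-1*371)) - 396/128) + s) = 1/((47/((-1*371)) - 396/128) - 1/722) = 1/((47/(-371) - 396*1/128) - 1/722) = 1/((47*(-1/371) - 99/32) - 1/722) = 1/((-47/371 - 99/32) - 1/722) = 1/(-38233/11872 - 1/722) = 1/(-13808049/4285792) = -4285792/13808049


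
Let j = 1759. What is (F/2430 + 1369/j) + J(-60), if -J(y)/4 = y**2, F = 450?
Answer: -683853442/47493 ≈ -14399.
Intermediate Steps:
J(y) = -4*y**2
(F/2430 + 1369/j) + J(-60) = (450/2430 + 1369/1759) - 4*(-60)**2 = (450*(1/2430) + 1369*(1/1759)) - 4*3600 = (5/27 + 1369/1759) - 14400 = 45758/47493 - 14400 = -683853442/47493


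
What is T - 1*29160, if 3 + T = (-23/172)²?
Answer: -862757663/29584 ≈ -29163.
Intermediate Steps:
T = -88223/29584 (T = -3 + (-23/172)² = -3 + 529/29584 = -88223/29584 ≈ -2.9821)
T - 1*29160 = -88223/29584 - 1*29160 = -88223/29584 - 29160 = -862757663/29584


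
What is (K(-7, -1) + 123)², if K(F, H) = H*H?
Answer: 15376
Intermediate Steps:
K(F, H) = H²
(K(-7, -1) + 123)² = ((-1)² + 123)² = (1 + 123)² = 124² = 15376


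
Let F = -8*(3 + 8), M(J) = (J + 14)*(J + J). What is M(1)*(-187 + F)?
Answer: -8250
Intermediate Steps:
M(J) = 2*J*(14 + J) (M(J) = (14 + J)*(2*J) = 2*J*(14 + J))
F = -88 (F = -8*11 = -88)
M(1)*(-187 + F) = (2*1*(14 + 1))*(-187 - 88) = (2*1*15)*(-275) = 30*(-275) = -8250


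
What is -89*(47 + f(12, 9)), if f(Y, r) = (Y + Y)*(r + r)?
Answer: -42631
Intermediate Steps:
f(Y, r) = 4*Y*r (f(Y, r) = (2*Y)*(2*r) = 4*Y*r)
-89*(47 + f(12, 9)) = -89*(47 + 4*12*9) = -89*(47 + 432) = -89*479 = -42631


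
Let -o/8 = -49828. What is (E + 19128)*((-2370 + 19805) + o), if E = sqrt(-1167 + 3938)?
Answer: 7958376552 + 416059*sqrt(2771) ≈ 7.9803e+9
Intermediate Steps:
o = 398624 (o = -8*(-49828) = 398624)
E = sqrt(2771) ≈ 52.640
(E + 19128)*((-2370 + 19805) + o) = (sqrt(2771) + 19128)*((-2370 + 19805) + 398624) = (19128 + sqrt(2771))*(17435 + 398624) = (19128 + sqrt(2771))*416059 = 7958376552 + 416059*sqrt(2771)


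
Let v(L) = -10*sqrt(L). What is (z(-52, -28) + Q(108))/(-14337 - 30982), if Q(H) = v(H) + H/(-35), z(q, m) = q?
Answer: 1928/1586165 + 60*sqrt(3)/45319 ≈ 0.0035087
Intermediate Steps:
Q(H) = -10*sqrt(H) - H/35 (Q(H) = -10*sqrt(H) + H/(-35) = -10*sqrt(H) + H*(-1/35) = -10*sqrt(H) - H/35)
(z(-52, -28) + Q(108))/(-14337 - 30982) = (-52 + (-60*sqrt(3) - 1/35*108))/(-14337 - 30982) = (-52 + (-60*sqrt(3) - 108/35))/(-45319) = (-52 + (-60*sqrt(3) - 108/35))*(-1/45319) = (-52 + (-108/35 - 60*sqrt(3)))*(-1/45319) = (-1928/35 - 60*sqrt(3))*(-1/45319) = 1928/1586165 + 60*sqrt(3)/45319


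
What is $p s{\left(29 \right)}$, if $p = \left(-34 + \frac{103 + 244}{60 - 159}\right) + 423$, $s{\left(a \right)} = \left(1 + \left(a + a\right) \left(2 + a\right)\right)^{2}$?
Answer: $\frac{123514007764}{99} \approx 1.2476 \cdot 10^{9}$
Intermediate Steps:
$s{\left(a \right)} = \left(1 + 2 a \left(2 + a\right)\right)^{2}$
$p = \frac{38164}{99}$ ($p = \left(-34 + \frac{347}{-99}\right) + 423 = \left(-34 + 347 \left(- \frac{1}{99}\right)\right) + 423 = \left(-34 - \frac{347}{99}\right) + 423 = - \frac{3713}{99} + 423 = \frac{38164}{99} \approx 385.5$)
$p s{\left(29 \right)} = \frac{38164 \left(1 + 2 \cdot 29^{2} + 4 \cdot 29\right)^{2}}{99} = \frac{38164 \left(1 + 2 \cdot 841 + 116\right)^{2}}{99} = \frac{38164 \left(1 + 1682 + 116\right)^{2}}{99} = \frac{38164 \cdot 1799^{2}}{99} = \frac{38164}{99} \cdot 3236401 = \frac{123514007764}{99}$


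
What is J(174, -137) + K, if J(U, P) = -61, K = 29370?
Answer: 29309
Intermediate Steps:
J(174, -137) + K = -61 + 29370 = 29309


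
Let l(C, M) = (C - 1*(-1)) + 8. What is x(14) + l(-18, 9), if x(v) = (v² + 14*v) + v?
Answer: 397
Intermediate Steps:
l(C, M) = 9 + C (l(C, M) = (C + 1) + 8 = (1 + C) + 8 = 9 + C)
x(v) = v² + 15*v
x(14) + l(-18, 9) = 14*(15 + 14) + (9 - 18) = 14*29 - 9 = 406 - 9 = 397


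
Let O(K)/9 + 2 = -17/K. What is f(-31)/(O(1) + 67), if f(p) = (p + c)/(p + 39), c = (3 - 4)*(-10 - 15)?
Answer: 3/416 ≈ 0.0072115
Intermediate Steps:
c = 25 (c = -1*(-25) = 25)
O(K) = -18 - 153/K (O(K) = -18 + 9*(-17/K) = -18 - 153/K)
f(p) = (25 + p)/(39 + p) (f(p) = (p + 25)/(p + 39) = (25 + p)/(39 + p))
f(-31)/(O(1) + 67) = ((25 - 31)/(39 - 31))/((-18 - 153/1) + 67) = (-6/8)/((-18 - 153*1) + 67) = ((⅛)*(-6))/((-18 - 153) + 67) = -¾/(-171 + 67) = -¾/(-104) = -1/104*(-¾) = 3/416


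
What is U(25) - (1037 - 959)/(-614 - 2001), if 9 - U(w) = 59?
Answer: -130672/2615 ≈ -49.970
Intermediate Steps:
U(w) = -50 (U(w) = 9 - 1*59 = 9 - 59 = -50)
U(25) - (1037 - 959)/(-614 - 2001) = -50 - (1037 - 959)/(-614 - 2001) = -50 - 78/(-2615) = -50 - 78*(-1)/2615 = -50 - 1*(-78/2615) = -50 + 78/2615 = -130672/2615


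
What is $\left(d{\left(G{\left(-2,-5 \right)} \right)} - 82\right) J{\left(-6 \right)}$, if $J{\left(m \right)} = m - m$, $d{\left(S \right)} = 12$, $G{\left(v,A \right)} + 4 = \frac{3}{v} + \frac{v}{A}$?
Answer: $0$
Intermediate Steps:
$G{\left(v,A \right)} = -4 + \frac{3}{v} + \frac{v}{A}$ ($G{\left(v,A \right)} = -4 + \left(\frac{3}{v} + \frac{v}{A}\right) = -4 + \frac{3}{v} + \frac{v}{A}$)
$J{\left(m \right)} = 0$
$\left(d{\left(G{\left(-2,-5 \right)} \right)} - 82\right) J{\left(-6 \right)} = \left(12 - 82\right) 0 = \left(-70\right) 0 = 0$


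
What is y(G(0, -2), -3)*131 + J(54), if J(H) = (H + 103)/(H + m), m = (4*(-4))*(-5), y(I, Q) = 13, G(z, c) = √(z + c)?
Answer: 228359/134 ≈ 1704.2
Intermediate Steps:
G(z, c) = √(c + z)
m = 80 (m = -16*(-5) = 80)
J(H) = (103 + H)/(80 + H) (J(H) = (H + 103)/(H + 80) = (103 + H)/(80 + H))
y(G(0, -2), -3)*131 + J(54) = 13*131 + (103 + 54)/(80 + 54) = 1703 + 157/134 = 228359/134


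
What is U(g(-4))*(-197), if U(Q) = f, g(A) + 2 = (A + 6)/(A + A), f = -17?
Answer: 3349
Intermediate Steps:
g(A) = -2 + (6 + A)/(2*A) (g(A) = -2 + (A + 6)/(A + A) = -2 + (6 + A)/((2*A)) = -2 + (6 + A)*(1/(2*A)) = -2 + (6 + A)/(2*A))
U(Q) = -17
U(g(-4))*(-197) = -17*(-197) = 3349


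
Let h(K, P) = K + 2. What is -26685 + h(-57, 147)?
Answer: -26740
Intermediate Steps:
h(K, P) = 2 + K
-26685 + h(-57, 147) = -26685 + (2 - 57) = -26685 - 55 = -26740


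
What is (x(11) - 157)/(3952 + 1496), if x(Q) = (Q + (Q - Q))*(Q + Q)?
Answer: 85/5448 ≈ 0.015602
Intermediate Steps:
x(Q) = 2*Q**2 (x(Q) = (Q + 0)*(2*Q) = Q*(2*Q) = 2*Q**2)
(x(11) - 157)/(3952 + 1496) = (2*11**2 - 157)/(3952 + 1496) = (2*121 - 157)/5448 = (242 - 157)*(1/5448) = 85*(1/5448) = 85/5448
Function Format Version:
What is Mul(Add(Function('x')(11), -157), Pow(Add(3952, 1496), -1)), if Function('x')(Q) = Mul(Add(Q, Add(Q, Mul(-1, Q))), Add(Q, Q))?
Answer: Rational(85, 5448) ≈ 0.015602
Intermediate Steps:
Function('x')(Q) = Mul(2, Pow(Q, 2)) (Function('x')(Q) = Mul(Add(Q, 0), Mul(2, Q)) = Mul(Q, Mul(2, Q)) = Mul(2, Pow(Q, 2)))
Mul(Add(Function('x')(11), -157), Pow(Add(3952, 1496), -1)) = Mul(Add(Mul(2, Pow(11, 2)), -157), Pow(Add(3952, 1496), -1)) = Mul(Add(Mul(2, 121), -157), Pow(5448, -1)) = Mul(Add(242, -157), Rational(1, 5448)) = Mul(85, Rational(1, 5448)) = Rational(85, 5448)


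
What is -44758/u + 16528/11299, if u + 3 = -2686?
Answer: 550164434/30383011 ≈ 18.108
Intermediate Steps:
u = -2689 (u = -3 - 2686 = -2689)
-44758/u + 16528/11299 = -44758/(-2689) + 16528/11299 = -44758*(-1/2689) + 16528*(1/11299) = 44758/2689 + 16528/11299 = 550164434/30383011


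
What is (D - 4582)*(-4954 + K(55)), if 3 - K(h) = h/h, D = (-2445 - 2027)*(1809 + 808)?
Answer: 57977055312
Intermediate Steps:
D = -11703224 (D = -4472*2617 = -11703224)
K(h) = 2 (K(h) = 3 - h/h = 3 - 1*1 = 3 - 1 = 2)
(D - 4582)*(-4954 + K(55)) = (-11703224 - 4582)*(-4954 + 2) = -11707806*(-4952) = 57977055312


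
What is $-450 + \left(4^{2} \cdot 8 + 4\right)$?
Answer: $-318$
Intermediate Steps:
$-450 + \left(4^{2} \cdot 8 + 4\right) = -450 + \left(16 \cdot 8 + 4\right) = -450 + \left(128 + 4\right) = -450 + 132 = -318$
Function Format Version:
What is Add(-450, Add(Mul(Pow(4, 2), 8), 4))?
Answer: -318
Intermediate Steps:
Add(-450, Add(Mul(Pow(4, 2), 8), 4)) = Add(-450, Add(Mul(16, 8), 4)) = Add(-450, Add(128, 4)) = Add(-450, 132) = -318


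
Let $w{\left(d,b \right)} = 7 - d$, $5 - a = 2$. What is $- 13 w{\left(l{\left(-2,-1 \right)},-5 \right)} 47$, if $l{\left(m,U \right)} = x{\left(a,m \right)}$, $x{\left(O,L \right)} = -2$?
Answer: $-5499$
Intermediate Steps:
$a = 3$ ($a = 5 - 2 = 3$)
$l{\left(m,U \right)} = -2$
$- 13 w{\left(l{\left(-2,-1 \right)},-5 \right)} 47 = - 13 \left(7 - -2\right) 47 = - 13 \left(7 + 2\right) 47 = \left(-13\right) 9 \cdot 47 = \left(-117\right) 47 = -5499$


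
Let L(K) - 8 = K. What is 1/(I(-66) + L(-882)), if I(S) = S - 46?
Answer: -1/986 ≈ -0.0010142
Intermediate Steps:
L(K) = 8 + K
I(S) = -46 + S
1/(I(-66) + L(-882)) = 1/((-46 - 66) + (8 - 882)) = 1/(-112 - 874) = 1/(-986) = -1/986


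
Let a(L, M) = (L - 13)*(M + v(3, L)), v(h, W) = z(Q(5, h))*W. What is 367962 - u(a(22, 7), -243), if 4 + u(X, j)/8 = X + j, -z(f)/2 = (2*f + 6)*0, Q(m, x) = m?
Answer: 369434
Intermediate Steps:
z(f) = 0 (z(f) = -2*(2*f + 6)*0 = -2*(6 + 2*f)*0 = -2*0 = 0)
v(h, W) = 0 (v(h, W) = 0*W = 0)
a(L, M) = M*(-13 + L) (a(L, M) = (L - 13)*(M + 0) = (-13 + L)*M = M*(-13 + L))
u(X, j) = -32 + 8*X + 8*j (u(X, j) = -32 + 8*(X + j) = -32 + (8*X + 8*j) = -32 + 8*X + 8*j)
367962 - u(a(22, 7), -243) = 367962 - (-32 + 8*(7*(-13 + 22)) + 8*(-243)) = 367962 - (-32 + 8*(7*9) - 1944) = 367962 - (-32 + 8*63 - 1944) = 367962 - (-32 + 504 - 1944) = 367962 - 1*(-1472) = 367962 + 1472 = 369434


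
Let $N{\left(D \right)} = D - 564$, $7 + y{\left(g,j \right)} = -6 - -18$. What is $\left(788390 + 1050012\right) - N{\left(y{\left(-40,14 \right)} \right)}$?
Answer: $1838961$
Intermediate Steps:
$y{\left(g,j \right)} = 5$ ($y{\left(g,j \right)} = -7 - -12 = -7 + \left(-6 + 18\right) = -7 + 12 = 5$)
$N{\left(D \right)} = -564 + D$ ($N{\left(D \right)} = D - 564 = -564 + D$)
$\left(788390 + 1050012\right) - N{\left(y{\left(-40,14 \right)} \right)} = \left(788390 + 1050012\right) - \left(-564 + 5\right) = 1838402 - -559 = 1838402 + 559 = 1838961$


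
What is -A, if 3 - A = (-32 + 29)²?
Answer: 6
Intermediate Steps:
A = -6 (A = 3 - (-32 + 29)² = 3 - 1*(-3)² = 3 - 1*9 = 3 - 9 = -6)
-A = -1*(-6) = 6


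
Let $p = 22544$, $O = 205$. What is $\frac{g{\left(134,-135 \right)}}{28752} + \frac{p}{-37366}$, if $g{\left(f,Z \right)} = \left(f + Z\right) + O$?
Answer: $- \frac{26690101}{44764468} \approx -0.59623$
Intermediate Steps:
$g{\left(f,Z \right)} = 205 + Z + f$ ($g{\left(f,Z \right)} = \left(f + Z\right) + 205 = \left(Z + f\right) + 205 = 205 + Z + f$)
$\frac{g{\left(134,-135 \right)}}{28752} + \frac{p}{-37366} = \frac{205 - 135 + 134}{28752} + \frac{22544}{-37366} = 204 \cdot \frac{1}{28752} + 22544 \left(- \frac{1}{37366}\right) = \frac{17}{2396} - \frac{11272}{18683} = - \frac{26690101}{44764468}$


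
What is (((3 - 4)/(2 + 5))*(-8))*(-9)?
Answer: -72/7 ≈ -10.286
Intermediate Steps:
(((3 - 4)/(2 + 5))*(-8))*(-9) = (-1/7*(-8))*(-9) = (-1*1/7*(-8))*(-9) = -1/7*(-8)*(-9) = (8/7)*(-9) = -72/7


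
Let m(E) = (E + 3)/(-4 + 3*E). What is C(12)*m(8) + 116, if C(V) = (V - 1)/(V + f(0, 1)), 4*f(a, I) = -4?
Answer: 2331/20 ≈ 116.55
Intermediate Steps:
f(a, I) = -1 (f(a, I) = (¼)*(-4) = -1)
m(E) = (3 + E)/(-4 + 3*E)
C(V) = 1 (C(V) = (V - 1)/(V - 1) = (-1 + V)/(-1 + V) = 1)
C(12)*m(8) + 116 = 1*((3 + 8)/(-4 + 3*8)) + 116 = 1*(11/(-4 + 24)) + 116 = 1*(11/20) + 116 = 11/20 + 116 = 2331/20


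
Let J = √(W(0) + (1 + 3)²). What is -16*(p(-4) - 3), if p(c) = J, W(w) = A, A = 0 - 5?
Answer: 48 - 16*√11 ≈ -5.0660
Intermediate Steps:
A = -5
W(w) = -5
J = √11 (J = √(-5 + (1 + 3)²) = √(-5 + 4²) = √(-5 + 16) = √11 ≈ 3.3166)
p(c) = √11
-16*(p(-4) - 3) = -16*(√11 - 3) = -16*(-3 + √11) = 48 - 16*√11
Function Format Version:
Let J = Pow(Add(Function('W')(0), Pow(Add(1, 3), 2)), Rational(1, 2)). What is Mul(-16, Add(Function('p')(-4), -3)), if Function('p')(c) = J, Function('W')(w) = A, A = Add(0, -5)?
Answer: Add(48, Mul(-16, Pow(11, Rational(1, 2)))) ≈ -5.0660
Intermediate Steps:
A = -5
Function('W')(w) = -5
J = Pow(11, Rational(1, 2)) (J = Pow(Add(-5, Pow(Add(1, 3), 2)), Rational(1, 2)) = Pow(Add(-5, Pow(4, 2)), Rational(1, 2)) = Pow(Add(-5, 16), Rational(1, 2)) = Pow(11, Rational(1, 2)) ≈ 3.3166)
Function('p')(c) = Pow(11, Rational(1, 2))
Mul(-16, Add(Function('p')(-4), -3)) = Mul(-16, Add(Pow(11, Rational(1, 2)), -3)) = Mul(-16, Add(-3, Pow(11, Rational(1, 2)))) = Add(48, Mul(-16, Pow(11, Rational(1, 2))))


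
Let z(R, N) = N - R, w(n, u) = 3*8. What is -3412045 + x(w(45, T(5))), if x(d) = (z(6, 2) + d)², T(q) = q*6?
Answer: -3411645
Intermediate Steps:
T(q) = 6*q
w(n, u) = 24
x(d) = (-4 + d)² (x(d) = ((2 - 1*6) + d)² = ((2 - 6) + d)² = (-4 + d)²)
-3412045 + x(w(45, T(5))) = -3412045 + (-4 + 24)² = -3412045 + 20² = -3412045 + 400 = -3411645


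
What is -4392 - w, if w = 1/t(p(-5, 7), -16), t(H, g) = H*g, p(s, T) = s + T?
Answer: -140543/32 ≈ -4392.0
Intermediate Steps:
p(s, T) = T + s
w = -1/32 (w = 1/((7 - 5)*(-16)) = 1/(2*(-16)) = 1/(-32) = -1/32 ≈ -0.031250)
-4392 - w = -4392 - 1*(-1/32) = -4392 + 1/32 = -140543/32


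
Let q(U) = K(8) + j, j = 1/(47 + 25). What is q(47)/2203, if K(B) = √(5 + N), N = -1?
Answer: 145/158616 ≈ 0.00091416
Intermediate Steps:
j = 1/72 ≈ 0.013889
K(B) = 2 (K(B) = √(5 - 1) = √4 = 2)
q(U) = 145/72 (q(U) = 2 + 1/72 = 145/72)
q(47)/2203 = (145/72)/2203 = (145/72)*(1/2203) = 145/158616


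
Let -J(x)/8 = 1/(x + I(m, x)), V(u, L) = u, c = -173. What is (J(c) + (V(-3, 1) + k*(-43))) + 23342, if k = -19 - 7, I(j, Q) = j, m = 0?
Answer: 4231069/173 ≈ 24457.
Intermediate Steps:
k = -26
J(x) = -8/x (J(x) = -8/(x + 0) = -8/x)
(J(c) + (V(-3, 1) + k*(-43))) + 23342 = (-8/(-173) + (-3 - 26*(-43))) + 23342 = (-8*(-1/173) + (-3 + 1118)) + 23342 = (8/173 + 1115) + 23342 = 192903/173 + 23342 = 4231069/173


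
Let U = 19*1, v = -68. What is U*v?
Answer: -1292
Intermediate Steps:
U = 19
U*v = 19*(-68) = -1292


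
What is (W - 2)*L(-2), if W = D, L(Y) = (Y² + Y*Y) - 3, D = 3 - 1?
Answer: 0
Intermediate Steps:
D = 2
L(Y) = -3 + 2*Y² (L(Y) = (Y² + Y²) - 3 = 2*Y² - 3 = -3 + 2*Y²)
W = 2
(W - 2)*L(-2) = (2 - 2)*(-3 + 2*(-2)²) = 0*(-3 + 2*4) = 0*(-3 + 8) = 0*5 = 0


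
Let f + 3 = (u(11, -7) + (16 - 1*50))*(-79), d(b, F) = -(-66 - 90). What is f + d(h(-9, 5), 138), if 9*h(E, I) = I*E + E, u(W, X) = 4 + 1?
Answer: 2444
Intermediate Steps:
u(W, X) = 5
h(E, I) = E/9 + E*I/9 (h(E, I) = (I*E + E)/9 = (E*I + E)/9 = (E + E*I)/9 = E/9 + E*I/9)
d(b, F) = 156 (d(b, F) = -1*(-156) = 156)
f = 2288 (f = -3 + (5 + (16 - 1*50))*(-79) = -3 + (5 + (16 - 50))*(-79) = -3 + (5 - 34)*(-79) = -3 - 29*(-79) = -3 + 2291 = 2288)
f + d(h(-9, 5), 138) = 2288 + 156 = 2444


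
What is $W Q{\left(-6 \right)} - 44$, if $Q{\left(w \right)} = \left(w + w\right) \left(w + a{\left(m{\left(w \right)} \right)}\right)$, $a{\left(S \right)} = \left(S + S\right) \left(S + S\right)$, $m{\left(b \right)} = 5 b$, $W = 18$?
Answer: $-776348$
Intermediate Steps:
$a{\left(S \right)} = 4 S^{2}$ ($a{\left(S \right)} = 2 S 2 S = 4 S^{2}$)
$Q{\left(w \right)} = 2 w \left(w + 100 w^{2}\right)$ ($Q{\left(w \right)} = \left(w + w\right) \left(w + 4 \left(5 w\right)^{2}\right) = 2 w \left(w + 4 \cdot 25 w^{2}\right) = 2 w \left(w + 100 w^{2}\right)$)
$W Q{\left(-6 \right)} - 44 = 18 \left(-6\right)^{2} \left(2 + 200 \left(-6\right)\right) - 44 = 18 \cdot 36 \left(2 - 1200\right) - 44 = 18 \cdot 36 \left(-1198\right) - 44 = 18 \left(-43128\right) - 44 = -776304 - 44 = -776348$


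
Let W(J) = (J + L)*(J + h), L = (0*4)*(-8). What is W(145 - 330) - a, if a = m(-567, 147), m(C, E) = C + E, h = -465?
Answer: 120670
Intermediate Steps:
L = 0 (L = 0*(-8) = 0)
W(J) = J*(-465 + J) (W(J) = (J + 0)*(J - 465) = J*(-465 + J))
a = -420 (a = -567 + 147 = -420)
W(145 - 330) - a = (145 - 330)*(-465 + (145 - 330)) - 1*(-420) = -185*(-465 - 185) + 420 = -185*(-650) + 420 = 120250 + 420 = 120670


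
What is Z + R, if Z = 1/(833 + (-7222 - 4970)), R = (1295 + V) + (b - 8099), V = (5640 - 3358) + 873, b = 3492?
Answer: -1783364/11359 ≈ -157.00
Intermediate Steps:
V = 3155 (V = 2282 + 873 = 3155)
R = -157 (R = (1295 + 3155) + (3492 - 8099) = 4450 - 4607 = -157)
Z = -1/11359 (Z = 1/(833 - 12192) = 1/(-11359) = -1/11359 ≈ -8.8036e-5)
Z + R = -1/11359 - 157 = -1783364/11359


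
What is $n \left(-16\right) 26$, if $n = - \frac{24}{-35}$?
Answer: $- \frac{9984}{35} \approx -285.26$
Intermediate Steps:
$n = \frac{24}{35}$ ($n = \left(-24\right) \left(- \frac{1}{35}\right) = \frac{24}{35} \approx 0.68571$)
$n \left(-16\right) 26 = \frac{24}{35} \left(-16\right) 26 = \left(- \frac{384}{35}\right) 26 = - \frac{9984}{35}$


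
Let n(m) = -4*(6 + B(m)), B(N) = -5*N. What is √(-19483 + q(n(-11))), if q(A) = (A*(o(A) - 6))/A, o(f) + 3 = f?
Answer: 2*I*√4934 ≈ 140.48*I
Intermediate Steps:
o(f) = -3 + f
n(m) = -24 + 20*m (n(m) = -4*(6 - 5*m) = -24 + 20*m)
q(A) = -9 + A (q(A) = (A*((-3 + A) - 6))/A = (A*(-9 + A))/A = -9 + A)
√(-19483 + q(n(-11))) = √(-19483 + (-9 + (-24 + 20*(-11)))) = √(-19483 + (-9 + (-24 - 220))) = √(-19483 + (-9 - 244)) = √(-19483 - 253) = √(-19736) = 2*I*√4934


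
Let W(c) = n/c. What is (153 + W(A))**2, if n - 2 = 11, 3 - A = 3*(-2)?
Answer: 1932100/81 ≈ 23853.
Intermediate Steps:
A = 9 (A = 3 - 3*(-2) = 3 - 1*(-6) = 3 + 6 = 9)
n = 13 (n = 2 + 11 = 13)
W(c) = 13/c
(153 + W(A))**2 = (153 + 13/9)**2 = (1390/9)**2 = 1932100/81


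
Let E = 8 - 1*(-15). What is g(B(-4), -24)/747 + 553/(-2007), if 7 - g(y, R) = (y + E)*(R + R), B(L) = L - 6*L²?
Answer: -868546/166581 ≈ -5.2140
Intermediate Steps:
E = 23 (E = 8 + 15 = 23)
g(y, R) = 7 - 2*R*(23 + y) (g(y, R) = 7 - (y + 23)*(R + R) = 7 - (23 + y)*2*R = 7 - 2*R*(23 + y))
g(B(-4), -24)/747 + 553/(-2007) = (7 - 46*(-24) - 2*(-24)*(-4*(1 - 6*(-4))))/747 + 553/(-2007) = (7 + 1104 - 2*(-24)*(-4*(1 + 24)))*(1/747) + 553*(-1/2007) = (7 + 1104 - 2*(-24)*(-4*25))*(1/747) - 553/2007 = (7 + 1104 - 2*(-24)*(-100))*(1/747) - 553/2007 = (7 + 1104 - 4800)*(1/747) - 553/2007 = -3689*1/747 - 553/2007 = -3689/747 - 553/2007 = -868546/166581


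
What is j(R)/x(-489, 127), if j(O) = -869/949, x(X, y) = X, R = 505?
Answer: 869/464061 ≈ 0.0018726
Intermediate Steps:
j(O) = -869/949 (j(O) = -869*1/949 = -869/949)
j(R)/x(-489, 127) = -869/949/(-489) = -869/949*(-1/489) = 869/464061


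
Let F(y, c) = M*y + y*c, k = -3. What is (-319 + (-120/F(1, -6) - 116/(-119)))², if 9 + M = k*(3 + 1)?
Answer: 112791864025/1147041 ≈ 98333.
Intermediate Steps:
M = -21 (M = -9 - 3*(3 + 1) = -9 - 3*4 = -9 - 12 = -21)
F(y, c) = -21*y + c*y (F(y, c) = -21*y + y*c = -21*y + c*y)
(-319 + (-120/F(1, -6) - 116/(-119)))² = (-319 + (-120/(-21 - 6) - 116/(-119)))² = (-319 + (-120/(1*(-27)) - 116*(-1/119)))² = (-319 + (-120/(-27) + 116/119))² = (-319 + (-120*(-1/27) + 116/119))² = (-319 + (40/9 + 116/119))² = (-319 + 5804/1071)² = (-335845/1071)² = 112791864025/1147041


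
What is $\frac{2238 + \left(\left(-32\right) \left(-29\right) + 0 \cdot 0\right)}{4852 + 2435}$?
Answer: $\frac{3166}{7287} \approx 0.43447$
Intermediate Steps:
$\frac{2238 + \left(\left(-32\right) \left(-29\right) + 0 \cdot 0\right)}{4852 + 2435} = \frac{2238 + \left(928 + 0\right)}{7287} = \left(2238 + 928\right) \frac{1}{7287} = 3166 \cdot \frac{1}{7287} = \frac{3166}{7287}$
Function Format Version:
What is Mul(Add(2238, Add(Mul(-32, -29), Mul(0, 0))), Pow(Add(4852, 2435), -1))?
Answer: Rational(3166, 7287) ≈ 0.43447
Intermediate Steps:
Mul(Add(2238, Add(Mul(-32, -29), Mul(0, 0))), Pow(Add(4852, 2435), -1)) = Mul(Add(2238, Add(928, 0)), Pow(7287, -1)) = Mul(Add(2238, 928), Rational(1, 7287)) = Mul(3166, Rational(1, 7287)) = Rational(3166, 7287)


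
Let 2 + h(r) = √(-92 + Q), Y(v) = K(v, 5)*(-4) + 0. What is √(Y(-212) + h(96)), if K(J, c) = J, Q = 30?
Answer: √(846 + I*√62) ≈ 29.086 + 0.1354*I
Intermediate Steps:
Y(v) = -4*v (Y(v) = v*(-4) + 0 = -4*v + 0 = -4*v)
h(r) = -2 + I*√62 (h(r) = -2 + √(-92 + 30) = -2 + √(-62) = -2 + I*√62)
√(Y(-212) + h(96)) = √(-4*(-212) + (-2 + I*√62)) = √(848 + (-2 + I*√62)) = √(846 + I*√62)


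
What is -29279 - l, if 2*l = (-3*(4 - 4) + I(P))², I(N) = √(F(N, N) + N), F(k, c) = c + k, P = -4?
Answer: -29273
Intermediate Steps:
I(N) = √3*√N (I(N) = √((N + N) + N) = √(2*N + N) = √(3*N) = √3*√N)
l = -6 (l = (-3*(4 - 4) + √3*√(-4))²/2 = (-3*0 + √3*(2*I))²/2 = (0 + 2*I*√3)²/2 = (2*I*√3)²/2 = (½)*(-12) = -6)
-29279 - l = -29279 - 1*(-6) = -29279 + 6 = -29273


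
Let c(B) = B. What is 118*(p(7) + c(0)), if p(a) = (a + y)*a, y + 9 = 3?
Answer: 826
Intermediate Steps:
y = -6 (y = -9 + 3 = -6)
p(a) = a*(-6 + a) (p(a) = (a - 6)*a = (-6 + a)*a = a*(-6 + a))
118*(p(7) + c(0)) = 118*(7*(-6 + 7) + 0) = 118*(7*1 + 0) = 118*(7 + 0) = 118*7 = 826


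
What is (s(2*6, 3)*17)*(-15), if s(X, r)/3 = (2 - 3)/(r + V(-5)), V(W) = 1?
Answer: 765/4 ≈ 191.25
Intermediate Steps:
s(X, r) = -3/(1 + r) (s(X, r) = 3*((2 - 3)/(r + 1)) = 3*(-1/(1 + r)) = -3/(1 + r))
(s(2*6, 3)*17)*(-15) = (-3/(1 + 3)*17)*(-15) = (-3/4*17)*(-15) = (-3*¼*17)*(-15) = -¾*17*(-15) = -51/4*(-15) = 765/4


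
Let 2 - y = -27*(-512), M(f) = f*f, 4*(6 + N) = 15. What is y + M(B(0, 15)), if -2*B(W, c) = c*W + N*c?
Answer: -866383/64 ≈ -13537.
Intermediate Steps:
N = -9/4 (N = -6 + (1/4)*15 = -6 + 15/4 = -9/4 ≈ -2.2500)
B(W, c) = 9*c/8 - W*c/2 (B(W, c) = -(c*W - 9*c/4)/2 = -(W*c - 9*c/4)/2 = -(-9*c/4 + W*c)/2 = 9*c/8 - W*c/2)
M(f) = f**2
y = -13822 (y = 2 - (-27)*(-512) = 2 - 1*13824 = 2 - 13824 = -13822)
y + M(B(0, 15)) = -13822 + ((1/8)*15*(9 - 4*0))**2 = -13822 + ((1/8)*15*(9 + 0))**2 = -13822 + ((1/8)*15*9)**2 = -13822 + (135/8)**2 = -13822 + 18225/64 = -866383/64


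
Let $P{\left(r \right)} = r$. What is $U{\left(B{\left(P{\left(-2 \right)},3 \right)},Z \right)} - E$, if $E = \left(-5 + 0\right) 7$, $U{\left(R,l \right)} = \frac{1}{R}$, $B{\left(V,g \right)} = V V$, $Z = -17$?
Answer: $\frac{141}{4} \approx 35.25$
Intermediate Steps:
$B{\left(V,g \right)} = V^{2}$
$E = -35$ ($E = \left(-5\right) 7 = -35$)
$U{\left(B{\left(P{\left(-2 \right)},3 \right)},Z \right)} - E = \frac{1}{\left(-2\right)^{2}} - -35 = \frac{1}{4} + 35 = \frac{141}{4}$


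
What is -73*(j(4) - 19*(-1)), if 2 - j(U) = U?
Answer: -1241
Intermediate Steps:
j(U) = 2 - U
-73*(j(4) - 19*(-1)) = -73*((2 - 1*4) - 19*(-1)) = -73*((2 - 4) + 19) = -73*(-2 + 19) = -73*17 = -1241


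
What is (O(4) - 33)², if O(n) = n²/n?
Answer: 841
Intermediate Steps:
O(n) = n
(O(4) - 33)² = (4 - 33)² = (-29)² = 841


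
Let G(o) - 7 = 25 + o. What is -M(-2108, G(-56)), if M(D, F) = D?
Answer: 2108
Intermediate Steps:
G(o) = 32 + o (G(o) = 7 + (25 + o) = 32 + o)
-M(-2108, G(-56)) = -1*(-2108) = 2108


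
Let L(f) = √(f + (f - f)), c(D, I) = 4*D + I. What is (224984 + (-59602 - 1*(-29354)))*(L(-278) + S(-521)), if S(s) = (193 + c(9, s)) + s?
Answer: -158320368 + 194736*I*√278 ≈ -1.5832e+8 + 3.2469e+6*I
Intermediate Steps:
c(D, I) = I + 4*D
S(s) = 229 + 2*s (S(s) = (193 + (s + 4*9)) + s = (193 + (s + 36)) + s = (193 + (36 + s)) + s = (229 + s) + s = 229 + 2*s)
L(f) = √f (L(f) = √(f + 0) = √f)
(224984 + (-59602 - 1*(-29354)))*(L(-278) + S(-521)) = (224984 + (-59602 - 1*(-29354)))*(√(-278) + (229 + 2*(-521))) = (224984 + (-59602 + 29354))*(I*√278 + (229 - 1042)) = (224984 - 30248)*(I*√278 - 813) = 194736*(-813 + I*√278) = -158320368 + 194736*I*√278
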